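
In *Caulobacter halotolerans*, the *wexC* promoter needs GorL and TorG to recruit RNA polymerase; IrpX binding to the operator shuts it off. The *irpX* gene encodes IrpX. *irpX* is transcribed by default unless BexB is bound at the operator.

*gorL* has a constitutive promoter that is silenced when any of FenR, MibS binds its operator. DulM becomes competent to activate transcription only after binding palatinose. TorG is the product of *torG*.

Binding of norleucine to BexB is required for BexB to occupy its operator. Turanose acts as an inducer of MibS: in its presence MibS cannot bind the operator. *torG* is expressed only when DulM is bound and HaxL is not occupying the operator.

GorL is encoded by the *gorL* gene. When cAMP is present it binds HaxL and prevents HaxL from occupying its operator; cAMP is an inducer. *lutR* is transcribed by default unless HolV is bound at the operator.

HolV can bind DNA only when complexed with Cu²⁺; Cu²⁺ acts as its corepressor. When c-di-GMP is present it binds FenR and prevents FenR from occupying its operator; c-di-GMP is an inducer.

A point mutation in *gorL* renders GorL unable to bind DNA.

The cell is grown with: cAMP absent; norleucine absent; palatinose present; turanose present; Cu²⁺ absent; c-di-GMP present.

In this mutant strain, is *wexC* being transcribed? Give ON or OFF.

GorL is non-functional in this strain, so it has no effect.
Norleucine is absent, so BexB is inactive.
With no repressor bound, *irpX* is transcribed.
So IrpX is produced and active.
Palatinose is present, so DulM is active.
cAMP is absent, so HaxL is active.
With repressor HaxL bound, *torG* is not transcribed.
So TorG is not produced.
With repressor IrpX bound, *wexC* is not transcribed.

OFF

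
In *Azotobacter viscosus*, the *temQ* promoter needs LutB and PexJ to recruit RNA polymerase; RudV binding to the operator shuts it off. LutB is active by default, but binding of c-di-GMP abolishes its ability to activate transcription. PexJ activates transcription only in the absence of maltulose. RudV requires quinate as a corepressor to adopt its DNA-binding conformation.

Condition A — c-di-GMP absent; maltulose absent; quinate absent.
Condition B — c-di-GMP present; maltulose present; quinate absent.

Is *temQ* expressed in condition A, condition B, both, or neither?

Condition A:
c-di-GMP is absent, so LutB is active.
Maltulose is absent, so PexJ is active.
Quinate is absent, so RudV is inactive.
No repressor is bound and LutB and PexJ are active, so *temQ* is transcribed.
→ *temQ* is ON in A.
Condition B:
c-di-GMP is present, so LutB is inactive.
Maltulose is present, so PexJ is inactive.
Quinate is absent, so RudV is inactive.
Required activator LutB is absent, so *temQ* is not transcribed.
→ *temQ* is OFF in B.

A only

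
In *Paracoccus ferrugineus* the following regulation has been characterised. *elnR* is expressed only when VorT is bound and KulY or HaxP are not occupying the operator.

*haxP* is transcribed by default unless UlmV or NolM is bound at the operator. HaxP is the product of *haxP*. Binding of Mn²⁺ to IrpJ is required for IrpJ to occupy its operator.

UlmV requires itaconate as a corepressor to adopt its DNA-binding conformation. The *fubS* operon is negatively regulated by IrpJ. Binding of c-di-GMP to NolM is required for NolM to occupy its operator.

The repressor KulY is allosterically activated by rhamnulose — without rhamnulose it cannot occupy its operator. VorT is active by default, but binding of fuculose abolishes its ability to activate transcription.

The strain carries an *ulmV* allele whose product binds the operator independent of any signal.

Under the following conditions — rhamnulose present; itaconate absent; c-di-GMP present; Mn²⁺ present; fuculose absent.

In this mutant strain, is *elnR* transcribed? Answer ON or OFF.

Fuculose is absent, so VorT is active.
Rhamnulose is present, so KulY is active.
UlmV is constitutively active in this strain.
c-di-GMP is present, so NolM is active.
With repressor UlmV bound, *haxP* is not transcribed.
So HaxP is not produced.
With repressor KulY bound, *elnR* is not transcribed.

OFF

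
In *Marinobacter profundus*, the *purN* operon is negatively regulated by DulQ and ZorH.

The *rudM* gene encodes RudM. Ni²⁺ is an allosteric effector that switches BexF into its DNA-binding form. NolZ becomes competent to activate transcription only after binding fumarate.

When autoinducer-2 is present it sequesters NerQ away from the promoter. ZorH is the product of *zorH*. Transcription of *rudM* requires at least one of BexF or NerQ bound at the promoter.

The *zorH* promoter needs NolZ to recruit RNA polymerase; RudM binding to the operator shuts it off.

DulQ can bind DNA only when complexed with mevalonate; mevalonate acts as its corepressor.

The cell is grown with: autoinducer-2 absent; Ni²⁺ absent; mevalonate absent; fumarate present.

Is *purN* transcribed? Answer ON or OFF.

ON

Mevalonate is absent, so DulQ is inactive.
Fumarate is present, so NolZ is active.
Ni²⁺ is absent, so BexF is inactive.
Autoinducer-2 is absent, so NerQ is active.
Activator NerQ is present, so *rudM* is transcribed.
So RudM is produced and active.
With repressor RudM bound, *zorH* is not transcribed.
So ZorH is not produced.
With no repressor bound, *purN* is transcribed.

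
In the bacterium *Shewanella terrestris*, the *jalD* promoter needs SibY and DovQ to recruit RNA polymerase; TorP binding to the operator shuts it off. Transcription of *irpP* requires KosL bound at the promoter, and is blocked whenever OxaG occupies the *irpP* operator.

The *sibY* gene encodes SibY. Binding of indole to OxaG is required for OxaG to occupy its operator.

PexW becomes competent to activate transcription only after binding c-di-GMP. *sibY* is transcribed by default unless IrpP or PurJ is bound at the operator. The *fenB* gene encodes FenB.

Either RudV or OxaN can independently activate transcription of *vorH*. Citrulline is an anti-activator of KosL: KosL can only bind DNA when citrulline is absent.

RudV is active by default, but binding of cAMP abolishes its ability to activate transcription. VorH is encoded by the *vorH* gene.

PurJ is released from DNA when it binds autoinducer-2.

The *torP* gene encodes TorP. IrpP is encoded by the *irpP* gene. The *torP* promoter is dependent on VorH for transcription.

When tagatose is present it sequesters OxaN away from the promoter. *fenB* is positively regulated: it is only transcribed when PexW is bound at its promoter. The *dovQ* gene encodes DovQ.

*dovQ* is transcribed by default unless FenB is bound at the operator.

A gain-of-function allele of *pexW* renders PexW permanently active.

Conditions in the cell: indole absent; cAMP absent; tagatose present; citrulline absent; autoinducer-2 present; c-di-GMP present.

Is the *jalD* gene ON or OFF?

OFF

Indole is absent, so OxaG is inactive.
Citrulline is absent, so KosL is active.
No repressor is bound and KosL is active, so *irpP* is transcribed.
So IrpP is produced and active.
Autoinducer-2 is present, so PurJ is inactive.
With repressor IrpP bound, *sibY* is not transcribed.
So SibY is not produced.
cAMP is absent, so RudV is active.
Tagatose is present, so OxaN is inactive.
Activator RudV is present, so *vorH* is transcribed.
So VorH is produced and active.
No repressor is bound and VorH is active, so *torP* is transcribed.
So TorP is produced and active.
PexW is constitutively active in this strain.
No repressor is bound and PexW is active, so *fenB* is transcribed.
So FenB is produced and active.
With repressor FenB bound, *dovQ* is not transcribed.
So DovQ is not produced.
With repressor TorP bound, *jalD* is not transcribed.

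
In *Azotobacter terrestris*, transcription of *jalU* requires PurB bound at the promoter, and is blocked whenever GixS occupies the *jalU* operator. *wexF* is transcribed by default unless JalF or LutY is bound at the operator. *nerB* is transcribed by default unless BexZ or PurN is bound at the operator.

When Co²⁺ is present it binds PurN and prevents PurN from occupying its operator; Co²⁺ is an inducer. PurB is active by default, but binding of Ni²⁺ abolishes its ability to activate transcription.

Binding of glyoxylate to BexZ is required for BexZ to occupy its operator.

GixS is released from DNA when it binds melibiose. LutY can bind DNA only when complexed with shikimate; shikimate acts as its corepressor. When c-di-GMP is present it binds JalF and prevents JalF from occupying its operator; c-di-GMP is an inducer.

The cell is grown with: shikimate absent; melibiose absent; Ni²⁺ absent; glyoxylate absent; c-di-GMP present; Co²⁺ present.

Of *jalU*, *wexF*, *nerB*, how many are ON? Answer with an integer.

2

Ni²⁺ is absent, so PurB is active.
Melibiose is absent, so GixS is active.
With repressor GixS bound, *jalU* is not transcribed.
→ *jalU* is OFF.
c-di-GMP is present, so JalF is inactive.
Shikimate is absent, so LutY is inactive.
With no repressor bound, *wexF* is transcribed.
→ *wexF* is ON.
Glyoxylate is absent, so BexZ is inactive.
Co²⁺ is present, so PurN is inactive.
With no repressor bound, *nerB* is transcribed.
→ *nerB* is ON.
2 of the 3 genes are transcribed.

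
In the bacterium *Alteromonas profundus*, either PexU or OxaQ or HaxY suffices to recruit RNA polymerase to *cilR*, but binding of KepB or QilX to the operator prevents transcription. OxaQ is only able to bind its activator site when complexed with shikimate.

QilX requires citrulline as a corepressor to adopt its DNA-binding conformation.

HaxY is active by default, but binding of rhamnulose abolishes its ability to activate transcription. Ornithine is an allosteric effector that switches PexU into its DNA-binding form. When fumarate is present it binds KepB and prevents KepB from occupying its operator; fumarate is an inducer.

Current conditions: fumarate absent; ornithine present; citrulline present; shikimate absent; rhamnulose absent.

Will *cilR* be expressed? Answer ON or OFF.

Ornithine is present, so PexU is active.
Shikimate is absent, so OxaQ is inactive.
Fumarate is absent, so KepB is active.
Citrulline is present, so QilX is active.
Rhamnulose is absent, so HaxY is active.
With repressor KepB bound, *cilR* is not transcribed.

OFF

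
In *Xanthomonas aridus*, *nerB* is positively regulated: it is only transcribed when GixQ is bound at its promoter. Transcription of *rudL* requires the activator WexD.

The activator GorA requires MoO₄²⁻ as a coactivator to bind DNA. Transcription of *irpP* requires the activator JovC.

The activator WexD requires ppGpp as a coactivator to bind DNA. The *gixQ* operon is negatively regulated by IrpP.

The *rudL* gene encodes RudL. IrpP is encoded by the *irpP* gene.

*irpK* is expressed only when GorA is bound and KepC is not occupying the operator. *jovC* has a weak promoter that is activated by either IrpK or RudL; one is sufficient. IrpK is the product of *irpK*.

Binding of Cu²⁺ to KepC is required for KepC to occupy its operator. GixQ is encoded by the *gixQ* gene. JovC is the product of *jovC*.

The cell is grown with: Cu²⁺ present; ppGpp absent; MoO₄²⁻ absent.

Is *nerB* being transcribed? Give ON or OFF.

MoO₄²⁻ is absent, so GorA is inactive.
Cu²⁺ is present, so KepC is active.
With repressor KepC bound, *irpK* is not transcribed.
So IrpK is not produced.
ppGpp is absent, so WexD is inactive.
Required activator WexD is absent, so *rudL* is not transcribed.
So RudL is not produced.
No activator is available at the *jovC* promoter, so *jovC* is not transcribed.
So JovC is not produced.
Required activator JovC is absent, so *irpP* is not transcribed.
So IrpP is not produced.
With no repressor bound, *gixQ* is transcribed.
So GixQ is produced and active.
No repressor is bound and GixQ is active, so *nerB* is transcribed.

ON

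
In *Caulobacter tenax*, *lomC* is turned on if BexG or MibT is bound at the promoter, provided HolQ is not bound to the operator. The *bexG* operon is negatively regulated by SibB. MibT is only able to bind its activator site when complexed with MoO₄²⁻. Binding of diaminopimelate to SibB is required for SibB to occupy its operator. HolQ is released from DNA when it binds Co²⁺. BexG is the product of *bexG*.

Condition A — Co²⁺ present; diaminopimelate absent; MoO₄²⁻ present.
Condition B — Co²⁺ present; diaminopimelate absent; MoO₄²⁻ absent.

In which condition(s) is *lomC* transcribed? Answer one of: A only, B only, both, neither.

Condition A:
Co²⁺ is present, so HolQ is inactive.
Diaminopimelate is absent, so SibB is inactive.
With no repressor bound, *bexG* is transcribed.
So BexG is produced and active.
MoO₄²⁻ is present, so MibT is active.
Activator BexG is present, so *lomC* is transcribed.
→ *lomC* is ON in A.
Condition B:
Co²⁺ is present, so HolQ is inactive.
Diaminopimelate is absent, so SibB is inactive.
With no repressor bound, *bexG* is transcribed.
So BexG is produced and active.
MoO₄²⁻ is absent, so MibT is inactive.
Activator BexG is present, so *lomC* is transcribed.
→ *lomC* is ON in B.

both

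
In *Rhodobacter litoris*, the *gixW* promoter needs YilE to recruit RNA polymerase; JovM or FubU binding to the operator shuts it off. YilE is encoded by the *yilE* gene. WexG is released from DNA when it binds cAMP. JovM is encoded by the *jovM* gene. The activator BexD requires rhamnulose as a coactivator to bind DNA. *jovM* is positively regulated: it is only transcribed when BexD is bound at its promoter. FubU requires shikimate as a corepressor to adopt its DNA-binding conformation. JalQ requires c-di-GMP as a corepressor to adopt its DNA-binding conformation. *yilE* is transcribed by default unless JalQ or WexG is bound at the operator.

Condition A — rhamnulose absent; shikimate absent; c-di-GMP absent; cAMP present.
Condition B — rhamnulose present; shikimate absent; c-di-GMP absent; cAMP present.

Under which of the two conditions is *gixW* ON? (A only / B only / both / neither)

Condition A:
Rhamnulose is absent, so BexD is inactive.
Required activator BexD is absent, so *jovM* is not transcribed.
So JovM is not produced.
Shikimate is absent, so FubU is inactive.
c-di-GMP is absent, so JalQ is inactive.
cAMP is present, so WexG is inactive.
With no repressor bound, *yilE* is transcribed.
So YilE is produced and active.
No repressor is bound and YilE is active, so *gixW* is transcribed.
→ *gixW* is ON in A.
Condition B:
Rhamnulose is present, so BexD is active.
No repressor is bound and BexD is active, so *jovM* is transcribed.
So JovM is produced and active.
Shikimate is absent, so FubU is inactive.
c-di-GMP is absent, so JalQ is inactive.
cAMP is present, so WexG is inactive.
With no repressor bound, *yilE* is transcribed.
So YilE is produced and active.
With repressor JovM bound, *gixW* is not transcribed.
→ *gixW* is OFF in B.

A only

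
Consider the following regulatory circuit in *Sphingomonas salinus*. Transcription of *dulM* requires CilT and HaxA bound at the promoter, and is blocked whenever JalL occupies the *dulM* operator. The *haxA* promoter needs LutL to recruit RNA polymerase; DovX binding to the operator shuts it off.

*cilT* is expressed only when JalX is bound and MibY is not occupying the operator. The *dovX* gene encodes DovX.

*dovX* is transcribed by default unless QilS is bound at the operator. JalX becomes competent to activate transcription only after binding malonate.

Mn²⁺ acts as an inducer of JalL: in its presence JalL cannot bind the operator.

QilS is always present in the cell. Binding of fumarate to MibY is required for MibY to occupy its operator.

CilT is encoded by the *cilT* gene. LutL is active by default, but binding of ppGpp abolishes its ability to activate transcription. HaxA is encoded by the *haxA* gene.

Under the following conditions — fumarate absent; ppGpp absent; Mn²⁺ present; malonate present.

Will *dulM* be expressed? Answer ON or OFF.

Fumarate is absent, so MibY is inactive.
Malonate is present, so JalX is active.
No repressor is bound and JalX is active, so *cilT* is transcribed.
So CilT is produced and active.
QilS is produced constitutively and is active.
With repressor QilS bound, *dovX* is not transcribed.
So DovX is not produced.
ppGpp is absent, so LutL is active.
No repressor is bound and LutL is active, so *haxA* is transcribed.
So HaxA is produced and active.
Mn²⁺ is present, so JalL is inactive.
No repressor is bound and CilT and HaxA are active, so *dulM* is transcribed.

ON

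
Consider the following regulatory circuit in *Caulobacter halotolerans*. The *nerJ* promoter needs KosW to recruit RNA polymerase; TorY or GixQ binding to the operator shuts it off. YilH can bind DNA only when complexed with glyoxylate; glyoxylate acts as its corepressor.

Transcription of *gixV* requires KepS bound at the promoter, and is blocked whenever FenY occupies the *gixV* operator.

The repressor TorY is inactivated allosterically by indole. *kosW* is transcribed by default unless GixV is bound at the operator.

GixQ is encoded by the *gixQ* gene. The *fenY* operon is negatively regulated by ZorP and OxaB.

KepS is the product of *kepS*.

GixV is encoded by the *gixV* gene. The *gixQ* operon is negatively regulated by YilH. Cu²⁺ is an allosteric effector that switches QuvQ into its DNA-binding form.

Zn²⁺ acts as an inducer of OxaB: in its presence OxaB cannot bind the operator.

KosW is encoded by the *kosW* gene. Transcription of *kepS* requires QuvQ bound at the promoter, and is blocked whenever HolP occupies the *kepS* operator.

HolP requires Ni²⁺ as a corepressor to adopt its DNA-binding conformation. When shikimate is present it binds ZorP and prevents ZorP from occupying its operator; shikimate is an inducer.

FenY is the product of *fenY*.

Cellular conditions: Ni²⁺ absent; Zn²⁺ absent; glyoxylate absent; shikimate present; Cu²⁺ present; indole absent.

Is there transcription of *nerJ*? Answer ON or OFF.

Shikimate is present, so ZorP is inactive.
Zn²⁺ is absent, so OxaB is active.
With repressor OxaB bound, *fenY* is not transcribed.
So FenY is not produced.
Cu²⁺ is present, so QuvQ is active.
Ni²⁺ is absent, so HolP is inactive.
No repressor is bound and QuvQ is active, so *kepS* is transcribed.
So KepS is produced and active.
No repressor is bound and KepS is active, so *gixV* is transcribed.
So GixV is produced and active.
With repressor GixV bound, *kosW* is not transcribed.
So KosW is not produced.
Indole is absent, so TorY is active.
Glyoxylate is absent, so YilH is inactive.
With no repressor bound, *gixQ* is transcribed.
So GixQ is produced and active.
With repressor TorY bound, *nerJ* is not transcribed.

OFF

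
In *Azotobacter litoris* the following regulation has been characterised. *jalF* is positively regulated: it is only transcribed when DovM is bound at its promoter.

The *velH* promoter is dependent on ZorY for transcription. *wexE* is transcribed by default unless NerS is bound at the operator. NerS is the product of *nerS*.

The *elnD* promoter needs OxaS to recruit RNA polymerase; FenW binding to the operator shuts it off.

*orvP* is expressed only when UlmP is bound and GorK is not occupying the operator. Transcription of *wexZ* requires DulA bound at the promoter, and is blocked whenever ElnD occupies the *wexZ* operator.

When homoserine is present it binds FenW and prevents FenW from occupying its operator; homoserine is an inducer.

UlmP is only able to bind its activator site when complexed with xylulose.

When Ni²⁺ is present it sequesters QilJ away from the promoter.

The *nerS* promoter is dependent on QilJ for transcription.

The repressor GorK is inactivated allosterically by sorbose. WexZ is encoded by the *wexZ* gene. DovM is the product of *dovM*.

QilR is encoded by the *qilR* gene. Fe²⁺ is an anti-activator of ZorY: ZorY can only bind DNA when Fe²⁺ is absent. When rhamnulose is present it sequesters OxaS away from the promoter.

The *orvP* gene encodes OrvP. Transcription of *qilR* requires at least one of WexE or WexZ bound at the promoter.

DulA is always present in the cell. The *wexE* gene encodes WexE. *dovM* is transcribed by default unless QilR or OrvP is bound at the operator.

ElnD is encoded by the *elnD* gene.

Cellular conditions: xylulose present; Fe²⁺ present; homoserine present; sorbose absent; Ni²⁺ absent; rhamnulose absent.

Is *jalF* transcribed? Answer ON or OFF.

ON

Ni²⁺ is absent, so QilJ is active.
No repressor is bound and QilJ is active, so *nerS* is transcribed.
So NerS is produced and active.
With repressor NerS bound, *wexE* is not transcribed.
So WexE is not produced.
Homoserine is present, so FenW is inactive.
Rhamnulose is absent, so OxaS is active.
No repressor is bound and OxaS is active, so *elnD* is transcribed.
So ElnD is produced and active.
DulA is produced constitutively and is active.
With repressor ElnD bound, *wexZ* is not transcribed.
So WexZ is not produced.
No activator is available at the *qilR* promoter, so *qilR* is not transcribed.
So QilR is not produced.
Xylulose is present, so UlmP is active.
Sorbose is absent, so GorK is active.
With repressor GorK bound, *orvP* is not transcribed.
So OrvP is not produced.
With no repressor bound, *dovM* is transcribed.
So DovM is produced and active.
No repressor is bound and DovM is active, so *jalF* is transcribed.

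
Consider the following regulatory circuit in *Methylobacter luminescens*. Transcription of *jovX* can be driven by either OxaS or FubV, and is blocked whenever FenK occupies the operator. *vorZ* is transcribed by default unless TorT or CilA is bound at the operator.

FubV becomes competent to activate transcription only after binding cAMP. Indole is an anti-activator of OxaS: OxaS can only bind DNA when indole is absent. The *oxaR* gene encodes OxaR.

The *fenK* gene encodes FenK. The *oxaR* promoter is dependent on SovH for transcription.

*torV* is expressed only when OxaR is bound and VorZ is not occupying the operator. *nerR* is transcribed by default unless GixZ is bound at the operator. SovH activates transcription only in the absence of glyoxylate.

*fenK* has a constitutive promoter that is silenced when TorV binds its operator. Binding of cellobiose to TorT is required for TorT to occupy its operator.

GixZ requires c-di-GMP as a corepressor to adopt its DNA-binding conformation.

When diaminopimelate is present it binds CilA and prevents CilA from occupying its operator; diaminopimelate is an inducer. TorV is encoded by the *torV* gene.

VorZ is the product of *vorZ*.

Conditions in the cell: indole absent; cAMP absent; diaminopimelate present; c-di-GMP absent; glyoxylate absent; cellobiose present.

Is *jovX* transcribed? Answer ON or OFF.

ON

Cellobiose is present, so TorT is active.
Diaminopimelate is present, so CilA is inactive.
With repressor TorT bound, *vorZ* is not transcribed.
So VorZ is not produced.
Glyoxylate is absent, so SovH is active.
No repressor is bound and SovH is active, so *oxaR* is transcribed.
So OxaR is produced and active.
No repressor is bound and OxaR is active, so *torV* is transcribed.
So TorV is produced and active.
With repressor TorV bound, *fenK* is not transcribed.
So FenK is not produced.
Indole is absent, so OxaS is active.
cAMP is absent, so FubV is inactive.
Activator OxaS is present, so *jovX* is transcribed.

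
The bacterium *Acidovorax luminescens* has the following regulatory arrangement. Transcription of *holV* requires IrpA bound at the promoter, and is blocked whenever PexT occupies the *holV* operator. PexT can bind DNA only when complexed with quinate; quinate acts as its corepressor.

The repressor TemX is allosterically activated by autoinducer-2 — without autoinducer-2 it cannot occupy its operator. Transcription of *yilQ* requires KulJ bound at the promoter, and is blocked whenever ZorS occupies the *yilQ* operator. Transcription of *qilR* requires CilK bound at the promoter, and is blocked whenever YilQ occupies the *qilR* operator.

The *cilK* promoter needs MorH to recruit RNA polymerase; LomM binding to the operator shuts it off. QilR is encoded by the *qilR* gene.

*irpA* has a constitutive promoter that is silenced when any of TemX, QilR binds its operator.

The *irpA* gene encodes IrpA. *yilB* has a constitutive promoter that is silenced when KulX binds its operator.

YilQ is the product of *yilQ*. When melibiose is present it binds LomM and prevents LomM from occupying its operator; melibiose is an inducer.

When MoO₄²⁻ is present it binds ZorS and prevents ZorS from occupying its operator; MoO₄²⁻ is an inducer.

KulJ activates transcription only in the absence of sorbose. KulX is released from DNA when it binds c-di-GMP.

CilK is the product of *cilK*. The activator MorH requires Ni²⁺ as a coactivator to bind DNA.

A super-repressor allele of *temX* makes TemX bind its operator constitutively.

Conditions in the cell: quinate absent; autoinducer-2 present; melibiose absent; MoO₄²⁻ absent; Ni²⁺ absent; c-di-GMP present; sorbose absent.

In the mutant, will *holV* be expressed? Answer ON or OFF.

OFF

TemX is constitutively active in this strain.
Ni²⁺ is absent, so MorH is inactive.
Melibiose is absent, so LomM is active.
With repressor LomM bound, *cilK* is not transcribed.
So CilK is not produced.
Sorbose is absent, so KulJ is active.
MoO₄²⁻ is absent, so ZorS is active.
With repressor ZorS bound, *yilQ* is not transcribed.
So YilQ is not produced.
Required activator CilK is absent, so *qilR* is not transcribed.
So QilR is not produced.
With repressor TemX bound, *irpA* is not transcribed.
So IrpA is not produced.
Quinate is absent, so PexT is inactive.
Required activator IrpA is absent, so *holV* is not transcribed.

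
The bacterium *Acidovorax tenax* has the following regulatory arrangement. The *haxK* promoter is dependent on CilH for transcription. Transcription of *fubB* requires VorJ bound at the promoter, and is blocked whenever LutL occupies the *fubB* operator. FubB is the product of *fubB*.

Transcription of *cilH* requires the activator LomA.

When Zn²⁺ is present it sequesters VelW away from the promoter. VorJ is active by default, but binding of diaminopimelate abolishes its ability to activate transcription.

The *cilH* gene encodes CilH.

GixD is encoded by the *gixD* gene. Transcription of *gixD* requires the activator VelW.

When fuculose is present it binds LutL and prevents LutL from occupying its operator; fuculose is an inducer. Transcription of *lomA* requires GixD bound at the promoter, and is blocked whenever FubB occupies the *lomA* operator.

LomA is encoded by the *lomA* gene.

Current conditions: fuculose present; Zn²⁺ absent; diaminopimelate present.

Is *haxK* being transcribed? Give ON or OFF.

ON

Fuculose is present, so LutL is inactive.
Diaminopimelate is present, so VorJ is inactive.
Required activator VorJ is absent, so *fubB* is not transcribed.
So FubB is not produced.
Zn²⁺ is absent, so VelW is active.
No repressor is bound and VelW is active, so *gixD* is transcribed.
So GixD is produced and active.
No repressor is bound and GixD is active, so *lomA* is transcribed.
So LomA is produced and active.
No repressor is bound and LomA is active, so *cilH* is transcribed.
So CilH is produced and active.
No repressor is bound and CilH is active, so *haxK* is transcribed.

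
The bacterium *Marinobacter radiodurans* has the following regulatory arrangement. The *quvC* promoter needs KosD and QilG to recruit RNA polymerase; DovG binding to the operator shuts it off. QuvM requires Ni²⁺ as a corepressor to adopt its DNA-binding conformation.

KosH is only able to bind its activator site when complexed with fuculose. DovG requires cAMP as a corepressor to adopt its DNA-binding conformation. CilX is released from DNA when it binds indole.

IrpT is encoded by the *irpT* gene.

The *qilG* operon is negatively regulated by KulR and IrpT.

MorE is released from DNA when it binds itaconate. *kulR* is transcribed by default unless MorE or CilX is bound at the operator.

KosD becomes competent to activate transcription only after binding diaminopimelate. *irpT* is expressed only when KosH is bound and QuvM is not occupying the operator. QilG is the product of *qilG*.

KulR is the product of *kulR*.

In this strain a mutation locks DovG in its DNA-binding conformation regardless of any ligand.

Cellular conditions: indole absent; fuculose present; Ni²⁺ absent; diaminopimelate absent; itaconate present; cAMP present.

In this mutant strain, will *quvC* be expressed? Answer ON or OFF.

Diaminopimelate is absent, so KosD is inactive.
DovG is constitutively active in this strain.
Itaconate is present, so MorE is inactive.
Indole is absent, so CilX is active.
With repressor CilX bound, *kulR* is not transcribed.
So KulR is not produced.
Fuculose is present, so KosH is active.
Ni²⁺ is absent, so QuvM is inactive.
No repressor is bound and KosH is active, so *irpT* is transcribed.
So IrpT is produced and active.
With repressor IrpT bound, *qilG* is not transcribed.
So QilG is not produced.
With repressor DovG bound, *quvC* is not transcribed.

OFF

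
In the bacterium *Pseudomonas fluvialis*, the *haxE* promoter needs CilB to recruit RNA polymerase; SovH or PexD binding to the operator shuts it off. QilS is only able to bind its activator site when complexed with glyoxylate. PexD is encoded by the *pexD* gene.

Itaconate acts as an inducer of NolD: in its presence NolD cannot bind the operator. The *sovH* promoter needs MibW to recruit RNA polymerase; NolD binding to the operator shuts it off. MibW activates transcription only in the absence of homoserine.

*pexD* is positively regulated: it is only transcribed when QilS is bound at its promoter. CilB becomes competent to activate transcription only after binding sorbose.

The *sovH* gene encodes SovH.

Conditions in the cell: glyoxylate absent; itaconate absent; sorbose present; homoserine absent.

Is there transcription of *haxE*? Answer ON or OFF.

Sorbose is present, so CilB is active.
Itaconate is absent, so NolD is active.
Homoserine is absent, so MibW is active.
With repressor NolD bound, *sovH* is not transcribed.
So SovH is not produced.
Glyoxylate is absent, so QilS is inactive.
Required activator QilS is absent, so *pexD* is not transcribed.
So PexD is not produced.
No repressor is bound and CilB is active, so *haxE* is transcribed.

ON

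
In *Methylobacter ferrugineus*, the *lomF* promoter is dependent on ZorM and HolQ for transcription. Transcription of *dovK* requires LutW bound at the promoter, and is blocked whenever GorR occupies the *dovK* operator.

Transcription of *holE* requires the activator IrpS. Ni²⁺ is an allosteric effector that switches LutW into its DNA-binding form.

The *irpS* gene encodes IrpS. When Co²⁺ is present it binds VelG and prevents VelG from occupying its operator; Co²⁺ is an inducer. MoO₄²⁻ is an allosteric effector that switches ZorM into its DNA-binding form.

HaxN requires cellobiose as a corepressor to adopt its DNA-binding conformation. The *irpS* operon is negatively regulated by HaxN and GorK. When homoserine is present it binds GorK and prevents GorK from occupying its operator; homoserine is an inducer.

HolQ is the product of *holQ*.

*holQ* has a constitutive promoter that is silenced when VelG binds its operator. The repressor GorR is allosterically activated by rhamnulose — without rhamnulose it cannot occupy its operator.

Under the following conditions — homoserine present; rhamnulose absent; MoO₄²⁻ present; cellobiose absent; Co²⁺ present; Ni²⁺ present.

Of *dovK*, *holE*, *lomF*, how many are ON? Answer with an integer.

Ni²⁺ is present, so LutW is active.
Rhamnulose is absent, so GorR is inactive.
No repressor is bound and LutW is active, so *dovK* is transcribed.
→ *dovK* is ON.
Cellobiose is absent, so HaxN is inactive.
Homoserine is present, so GorK is inactive.
With no repressor bound, *irpS* is transcribed.
So IrpS is produced and active.
No repressor is bound and IrpS is active, so *holE* is transcribed.
→ *holE* is ON.
MoO₄²⁻ is present, so ZorM is active.
Co²⁺ is present, so VelG is inactive.
With no repressor bound, *holQ* is transcribed.
So HolQ is produced and active.
No repressor is bound and ZorM and HolQ are active, so *lomF* is transcribed.
→ *lomF* is ON.
3 of the 3 genes are transcribed.

3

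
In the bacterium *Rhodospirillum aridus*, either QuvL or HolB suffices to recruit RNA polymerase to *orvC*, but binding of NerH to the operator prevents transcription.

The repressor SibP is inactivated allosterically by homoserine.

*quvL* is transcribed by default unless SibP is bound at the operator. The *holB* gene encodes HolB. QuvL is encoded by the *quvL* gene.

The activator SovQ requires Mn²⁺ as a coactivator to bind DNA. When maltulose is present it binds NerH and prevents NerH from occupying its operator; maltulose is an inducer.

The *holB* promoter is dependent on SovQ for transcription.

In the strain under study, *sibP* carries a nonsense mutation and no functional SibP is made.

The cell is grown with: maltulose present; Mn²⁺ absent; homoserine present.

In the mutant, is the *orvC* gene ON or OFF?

Maltulose is present, so NerH is inactive.
SibP is non-functional in this strain, so it has no effect.
With no repressor bound, *quvL* is transcribed.
So QuvL is produced and active.
Mn²⁺ is absent, so SovQ is inactive.
Required activator SovQ is absent, so *holB* is not transcribed.
So HolB is not produced.
Activator QuvL is present, so *orvC* is transcribed.

ON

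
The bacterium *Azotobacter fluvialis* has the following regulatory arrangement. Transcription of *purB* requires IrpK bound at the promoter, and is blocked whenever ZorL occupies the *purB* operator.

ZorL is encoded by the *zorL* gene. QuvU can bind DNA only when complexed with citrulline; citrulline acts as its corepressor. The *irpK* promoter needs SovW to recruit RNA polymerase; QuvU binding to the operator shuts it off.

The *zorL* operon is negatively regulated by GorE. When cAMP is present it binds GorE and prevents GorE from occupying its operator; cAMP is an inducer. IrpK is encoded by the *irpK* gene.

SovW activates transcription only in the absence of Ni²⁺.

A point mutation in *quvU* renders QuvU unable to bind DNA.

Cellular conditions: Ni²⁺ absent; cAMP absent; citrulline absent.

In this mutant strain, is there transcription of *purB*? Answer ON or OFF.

cAMP is absent, so GorE is active.
With repressor GorE bound, *zorL* is not transcribed.
So ZorL is not produced.
Ni²⁺ is absent, so SovW is active.
QuvU is non-functional in this strain, so it has no effect.
No repressor is bound and SovW is active, so *irpK* is transcribed.
So IrpK is produced and active.
No repressor is bound and IrpK is active, so *purB* is transcribed.

ON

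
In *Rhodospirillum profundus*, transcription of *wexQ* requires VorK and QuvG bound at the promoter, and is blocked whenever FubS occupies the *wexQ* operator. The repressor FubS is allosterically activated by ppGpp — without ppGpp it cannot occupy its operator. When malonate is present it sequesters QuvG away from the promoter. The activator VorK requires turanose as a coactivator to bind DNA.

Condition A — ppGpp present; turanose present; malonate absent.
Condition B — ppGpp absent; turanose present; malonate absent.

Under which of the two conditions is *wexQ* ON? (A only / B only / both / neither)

B only

Condition A:
ppGpp is present, so FubS is active.
Turanose is present, so VorK is active.
Malonate is absent, so QuvG is active.
With repressor FubS bound, *wexQ* is not transcribed.
→ *wexQ* is OFF in A.
Condition B:
ppGpp is absent, so FubS is inactive.
Turanose is present, so VorK is active.
Malonate is absent, so QuvG is active.
No repressor is bound and VorK and QuvG are active, so *wexQ* is transcribed.
→ *wexQ* is ON in B.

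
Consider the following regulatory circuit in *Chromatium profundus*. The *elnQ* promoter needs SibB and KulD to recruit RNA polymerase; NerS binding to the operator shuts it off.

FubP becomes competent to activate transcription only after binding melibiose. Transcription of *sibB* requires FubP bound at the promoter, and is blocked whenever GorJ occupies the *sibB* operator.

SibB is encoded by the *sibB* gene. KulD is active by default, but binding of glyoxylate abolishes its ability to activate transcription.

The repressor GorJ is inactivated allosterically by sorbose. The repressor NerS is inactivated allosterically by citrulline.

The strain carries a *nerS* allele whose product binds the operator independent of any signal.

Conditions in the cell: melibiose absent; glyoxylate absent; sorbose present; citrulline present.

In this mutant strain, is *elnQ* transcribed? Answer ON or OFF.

Sorbose is present, so GorJ is inactive.
Melibiose is absent, so FubP is inactive.
Required activator FubP is absent, so *sibB* is not transcribed.
So SibB is not produced.
Glyoxylate is absent, so KulD is active.
NerS is constitutively active in this strain.
With repressor NerS bound, *elnQ* is not transcribed.

OFF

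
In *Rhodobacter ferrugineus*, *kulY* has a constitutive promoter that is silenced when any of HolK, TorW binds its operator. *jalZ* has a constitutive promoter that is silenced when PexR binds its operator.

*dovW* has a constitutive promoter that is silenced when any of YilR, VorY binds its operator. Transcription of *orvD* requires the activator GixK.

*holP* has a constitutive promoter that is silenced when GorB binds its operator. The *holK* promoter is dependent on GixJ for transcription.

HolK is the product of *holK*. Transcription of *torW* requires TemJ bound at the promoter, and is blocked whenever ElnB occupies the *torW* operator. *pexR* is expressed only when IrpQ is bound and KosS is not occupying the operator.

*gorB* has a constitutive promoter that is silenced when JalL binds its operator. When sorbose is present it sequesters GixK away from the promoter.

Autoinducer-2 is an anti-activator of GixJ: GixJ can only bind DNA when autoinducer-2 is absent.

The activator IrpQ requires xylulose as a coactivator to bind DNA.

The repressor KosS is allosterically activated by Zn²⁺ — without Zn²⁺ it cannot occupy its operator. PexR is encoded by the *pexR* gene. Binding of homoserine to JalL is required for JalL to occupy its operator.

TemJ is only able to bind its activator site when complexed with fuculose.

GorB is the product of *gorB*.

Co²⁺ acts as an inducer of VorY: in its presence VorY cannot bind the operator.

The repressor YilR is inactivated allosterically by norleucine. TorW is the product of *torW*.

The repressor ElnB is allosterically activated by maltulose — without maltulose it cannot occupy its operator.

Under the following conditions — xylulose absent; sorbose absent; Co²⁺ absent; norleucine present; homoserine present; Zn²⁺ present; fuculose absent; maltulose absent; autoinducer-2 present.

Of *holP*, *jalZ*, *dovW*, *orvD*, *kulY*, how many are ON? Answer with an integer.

Homoserine is present, so JalL is active.
With repressor JalL bound, *gorB* is not transcribed.
So GorB is not produced.
With no repressor bound, *holP* is transcribed.
→ *holP* is ON.
Zn²⁺ is present, so KosS is active.
Xylulose is absent, so IrpQ is inactive.
With repressor KosS bound, *pexR* is not transcribed.
So PexR is not produced.
With no repressor bound, *jalZ* is transcribed.
→ *jalZ* is ON.
Norleucine is present, so YilR is inactive.
Co²⁺ is absent, so VorY is active.
With repressor VorY bound, *dovW* is not transcribed.
→ *dovW* is OFF.
Sorbose is absent, so GixK is active.
No repressor is bound and GixK is active, so *orvD* is transcribed.
→ *orvD* is ON.
Autoinducer-2 is present, so GixJ is inactive.
Required activator GixJ is absent, so *holK* is not transcribed.
So HolK is not produced.
Fuculose is absent, so TemJ is inactive.
Maltulose is absent, so ElnB is inactive.
Required activator TemJ is absent, so *torW* is not transcribed.
So TorW is not produced.
With no repressor bound, *kulY* is transcribed.
→ *kulY* is ON.
4 of the 5 genes are transcribed.

4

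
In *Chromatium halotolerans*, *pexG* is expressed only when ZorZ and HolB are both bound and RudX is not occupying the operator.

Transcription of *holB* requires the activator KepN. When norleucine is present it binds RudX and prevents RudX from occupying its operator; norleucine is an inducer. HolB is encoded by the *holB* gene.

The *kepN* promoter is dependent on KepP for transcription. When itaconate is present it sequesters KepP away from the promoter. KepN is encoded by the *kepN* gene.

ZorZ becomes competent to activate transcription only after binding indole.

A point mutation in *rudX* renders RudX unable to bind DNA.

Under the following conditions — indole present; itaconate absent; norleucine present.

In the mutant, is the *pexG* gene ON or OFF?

ON

Indole is present, so ZorZ is active.
RudX is non-functional in this strain, so it has no effect.
Itaconate is absent, so KepP is active.
No repressor is bound and KepP is active, so *kepN* is transcribed.
So KepN is produced and active.
No repressor is bound and KepN is active, so *holB* is transcribed.
So HolB is produced and active.
No repressor is bound and ZorZ and HolB are active, so *pexG* is transcribed.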